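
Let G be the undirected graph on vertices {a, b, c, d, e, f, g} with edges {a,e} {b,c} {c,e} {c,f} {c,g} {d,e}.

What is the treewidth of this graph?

A width-1 tree decomposition is:
Bags: B1 = {b, c}  B2 = {c, f}  B3 = {c, e}  B4 = {c, g}  B5 = {a, e}  B6 = {d, e}
Tree: B1–B2, B1–B3, B1–B4, B3–B5, B3–B6
Every bag has size at most 2, so the width is 2 − 1 = 1 and tw(G) ≤ 1. Any graph with an edge has treewidth ≥ 1, and G has the edge b–c. Combining the bounds, tw(G) = 1.

1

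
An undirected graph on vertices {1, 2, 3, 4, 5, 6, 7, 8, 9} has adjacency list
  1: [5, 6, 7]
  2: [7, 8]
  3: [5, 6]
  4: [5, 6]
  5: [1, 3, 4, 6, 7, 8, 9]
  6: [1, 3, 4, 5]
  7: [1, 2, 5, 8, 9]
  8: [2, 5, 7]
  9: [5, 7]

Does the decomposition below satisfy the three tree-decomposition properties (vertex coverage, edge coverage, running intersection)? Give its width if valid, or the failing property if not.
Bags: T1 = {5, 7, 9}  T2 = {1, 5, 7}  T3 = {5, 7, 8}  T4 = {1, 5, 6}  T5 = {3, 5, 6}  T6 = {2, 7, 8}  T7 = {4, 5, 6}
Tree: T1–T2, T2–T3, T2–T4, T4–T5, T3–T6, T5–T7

Vertex coverage: the bags together contain {1, 2, 3, 4, 5, 6, 7, 8, 9}, the full vertex set. Edge coverage: each edge of G has both endpoints in at least one bag. Running intersection: for every vertex, the bags containing it form a connected subtree. All three properties hold, so this is a valid tree decomposition of width max|bag| − 1 = 2, and hence tw(G) ≤ 2.

Yes; width 2.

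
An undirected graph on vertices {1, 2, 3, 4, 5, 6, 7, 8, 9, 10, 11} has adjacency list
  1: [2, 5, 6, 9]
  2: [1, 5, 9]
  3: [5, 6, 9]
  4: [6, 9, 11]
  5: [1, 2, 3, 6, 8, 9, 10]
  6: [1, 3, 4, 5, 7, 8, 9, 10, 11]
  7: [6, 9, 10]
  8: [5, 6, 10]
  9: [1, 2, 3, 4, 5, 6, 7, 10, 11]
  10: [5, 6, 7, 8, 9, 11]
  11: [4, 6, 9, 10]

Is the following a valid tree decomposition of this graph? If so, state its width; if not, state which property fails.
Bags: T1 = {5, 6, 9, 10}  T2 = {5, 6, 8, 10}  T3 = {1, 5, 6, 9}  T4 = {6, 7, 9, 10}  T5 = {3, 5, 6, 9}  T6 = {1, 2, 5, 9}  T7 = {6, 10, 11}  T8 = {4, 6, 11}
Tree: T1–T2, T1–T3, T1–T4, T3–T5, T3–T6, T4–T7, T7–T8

A tree decomposition must satisfy three properties: every vertex lies in some bag; for every edge, both endpoints lie together in some bag; and for every vertex, the bags containing it form a connected subtree. Here edge (9,11) lies in no bag, so the decomposition is invalid.

No — edge (9,11) lies in no bag.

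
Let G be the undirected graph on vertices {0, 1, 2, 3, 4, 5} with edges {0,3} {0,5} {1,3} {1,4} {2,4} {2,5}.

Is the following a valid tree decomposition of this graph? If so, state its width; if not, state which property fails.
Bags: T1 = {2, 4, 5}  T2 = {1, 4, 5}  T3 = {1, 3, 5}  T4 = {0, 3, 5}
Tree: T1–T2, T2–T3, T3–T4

Vertex coverage: the bags together contain {0, 1, 2, 3, 4, 5}, the full vertex set. Edge coverage: each edge of G has both endpoints in at least one bag. Running intersection: for every vertex, the bags containing it form a connected subtree. All three properties hold, so this is a valid tree decomposition of width max|bag| − 1 = 2, and hence tw(G) ≤ 2.

Yes; width 2.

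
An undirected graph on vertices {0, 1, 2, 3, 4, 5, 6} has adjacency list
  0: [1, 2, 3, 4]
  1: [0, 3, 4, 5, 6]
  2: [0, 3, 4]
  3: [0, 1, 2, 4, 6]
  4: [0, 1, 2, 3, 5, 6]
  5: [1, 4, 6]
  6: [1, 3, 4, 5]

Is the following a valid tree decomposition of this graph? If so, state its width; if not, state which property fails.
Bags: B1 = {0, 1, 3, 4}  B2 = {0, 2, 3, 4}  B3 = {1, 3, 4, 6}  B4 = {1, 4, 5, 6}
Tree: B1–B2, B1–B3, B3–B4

Yes; width 3.

Vertex coverage: the bags together contain {0, 1, 2, 3, 4, 5, 6}, the full vertex set. Edge coverage: each edge of G has both endpoints in at least one bag. Running intersection: for every vertex, the bags containing it form a connected subtree. All three properties hold, so this is a valid tree decomposition of width max|bag| − 1 = 3, and hence tw(G) ≤ 3.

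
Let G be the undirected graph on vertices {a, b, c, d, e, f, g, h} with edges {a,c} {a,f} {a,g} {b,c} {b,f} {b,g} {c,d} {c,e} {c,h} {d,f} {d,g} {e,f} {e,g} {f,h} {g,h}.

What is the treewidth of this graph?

3

A width-3 tree decomposition is:
Bags: B1 = {b, c, f, g}  B2 = {c, e, f, g}  B3 = {c, f, g, h}  B4 = {a, c, f, g}  B5 = {c, d, f, g}
Tree: B1–B2, B2–B3, B3–B4, B4–B5
The largest bag has 4 vertices, giving width 3; this decomposition certifies tw(G) ≤ 3. For the lower bound: the 4 vertex sets {b,c}, {e,f}, {g}, {h} are disjoint, each induces a connected subgraph, and every pair is joined by at least one edge of G. Contracting each set to a single vertex therefore yields K_{4} as a minor, and since treewidth is minor-monotone, tw(G) ≥ tw(K_{4}) = 3. Hence tw(G) = 3 exactly.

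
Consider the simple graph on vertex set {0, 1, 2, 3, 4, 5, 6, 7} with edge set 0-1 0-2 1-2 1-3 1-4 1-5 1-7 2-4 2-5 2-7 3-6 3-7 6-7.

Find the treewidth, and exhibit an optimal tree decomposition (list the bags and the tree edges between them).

Treewidth 2.
One such decomposition:
Bags: B1 = {1, 2, 7}  B2 = {1, 3, 7}  B3 = {0, 1, 2}  B4 = {1, 2, 5}  B5 = {3, 6, 7}  B6 = {1, 2, 4}
Tree: B1–B2, B1–B3, B3–B4, B2–B5, B3–B6

The largest bag has 3 vertices, giving width 2; this decomposition certifies tw(G) ≤ 2. For the lower bound, the 3 vertices {0, 1, 2} are pairwise adjacent, and any tree decomposition puts a clique entirely inside one bag — forcing width ≥ 2. Combining the bounds, tw(G) = 2.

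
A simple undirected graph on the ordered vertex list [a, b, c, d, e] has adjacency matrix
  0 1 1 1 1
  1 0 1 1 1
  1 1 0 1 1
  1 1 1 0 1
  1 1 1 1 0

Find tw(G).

A width-4 tree decomposition is:
Bags: B1 = {a, b, c, d, e}
Tree: (single bag)
A single bag containing all 5 vertices is trivially a valid decomposition of width 4. Conversely, {a, b, c, d, e} is a clique of size 5, and the vertices of any clique must share a bag in every tree decomposition; so some bag has ≥ 5 vertices and tw(G) ≥ 4. The upper and lower bounds meet at 4, so that is the treewidth.

4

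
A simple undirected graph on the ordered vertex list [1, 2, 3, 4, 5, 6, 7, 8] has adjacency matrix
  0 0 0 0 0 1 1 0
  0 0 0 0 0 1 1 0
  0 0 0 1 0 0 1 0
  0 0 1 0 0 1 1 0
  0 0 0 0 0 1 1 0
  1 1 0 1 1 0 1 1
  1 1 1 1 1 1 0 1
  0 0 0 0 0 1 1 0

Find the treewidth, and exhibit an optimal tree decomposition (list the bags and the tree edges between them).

Treewidth 2.
One such decomposition:
Bags: B1 = {1, 6, 7}  B2 = {6, 7, 8}  B3 = {4, 6, 7}  B4 = {3, 4, 7}  B5 = {5, 6, 7}  B6 = {2, 6, 7}
Tree: B1–B2, B2–B3, B3–B4, B2–B5, B1–B6

Every bag has size at most 3, so the width is 3 − 1 = 2 and tw(G) ≤ 2. On the other hand G contains the 3-clique {3, 4, 7}. A clique must lie in a single bag of any decomposition, so no decomposition can have width below 2. Therefore the treewidth is 2.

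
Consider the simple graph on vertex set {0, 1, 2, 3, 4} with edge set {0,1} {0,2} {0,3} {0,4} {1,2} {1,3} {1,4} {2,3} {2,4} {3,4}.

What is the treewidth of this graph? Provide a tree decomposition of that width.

With just one bag of size 5, the width is 5 − 1 = 4, so tw(G) ≤ 4. For the lower bound, the 5 vertices {0, 1, 2, 3, 4} are pairwise adjacent, and any tree decomposition puts a clique entirely inside one bag — forcing width ≥ 4. Combining the bounds, tw(G) = 4.

Treewidth 4.
One optimal decomposition is:
Bags: B1 = {0, 1, 2, 3, 4}
Tree: (single bag)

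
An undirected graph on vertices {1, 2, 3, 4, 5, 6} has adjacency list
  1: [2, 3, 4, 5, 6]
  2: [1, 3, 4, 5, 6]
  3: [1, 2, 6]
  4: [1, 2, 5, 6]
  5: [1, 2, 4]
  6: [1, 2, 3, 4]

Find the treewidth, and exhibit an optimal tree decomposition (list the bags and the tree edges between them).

Treewidth 3.
Bags: B1 = {1, 2, 4, 6}  B2 = {1, 2, 4, 5}  B3 = {1, 2, 3, 6}
Tree: B1–B2, B1–B3

Each bag holds 4 vertices, so the decomposition has width 3, which upper-bounds the treewidth. Conversely, {1, 2, 3, 6} is a clique of size 4, and the vertices of any clique must share a bag in every tree decomposition; so some bag has ≥ 4 vertices and tw(G) ≥ 3. Combining the bounds, tw(G) = 3.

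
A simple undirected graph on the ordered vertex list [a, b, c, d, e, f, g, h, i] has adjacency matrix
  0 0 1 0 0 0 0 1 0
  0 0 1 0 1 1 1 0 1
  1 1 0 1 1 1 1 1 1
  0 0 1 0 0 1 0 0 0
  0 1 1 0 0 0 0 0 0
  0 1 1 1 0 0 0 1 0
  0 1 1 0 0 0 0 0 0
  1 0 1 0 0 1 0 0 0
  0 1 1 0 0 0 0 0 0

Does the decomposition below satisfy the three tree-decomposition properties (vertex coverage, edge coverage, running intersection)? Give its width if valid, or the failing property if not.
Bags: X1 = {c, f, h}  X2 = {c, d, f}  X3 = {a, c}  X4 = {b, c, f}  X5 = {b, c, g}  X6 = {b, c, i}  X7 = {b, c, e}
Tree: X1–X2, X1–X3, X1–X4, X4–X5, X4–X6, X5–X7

A tree decomposition must satisfy three properties: every vertex lies in some bag; for every edge, both endpoints lie together in some bag; and for every vertex, the bags containing it form a connected subtree. Here edge (h,a) lies in no bag, so the decomposition is invalid.

No — edge (h,a) lies in no bag.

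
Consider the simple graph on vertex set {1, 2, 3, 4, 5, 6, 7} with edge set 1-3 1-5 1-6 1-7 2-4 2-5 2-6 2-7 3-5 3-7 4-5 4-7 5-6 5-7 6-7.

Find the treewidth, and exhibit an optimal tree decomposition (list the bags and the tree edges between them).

Treewidth 3.
One such decomposition:
Bags: B1 = {1, 5, 6, 7}  B2 = {2, 5, 6, 7}  B3 = {2, 4, 5, 7}  B4 = {1, 3, 5, 7}
Tree: B1–B2, B2–B3, B1–B4

Each bag holds 4 vertices, so the decomposition has width 3, which upper-bounds the treewidth. For the lower bound, the 4 vertices {1, 3, 5, 7} are pairwise adjacent, and any tree decomposition puts a clique entirely inside one bag — forcing width ≥ 3. Hence tw(G) = 3 exactly.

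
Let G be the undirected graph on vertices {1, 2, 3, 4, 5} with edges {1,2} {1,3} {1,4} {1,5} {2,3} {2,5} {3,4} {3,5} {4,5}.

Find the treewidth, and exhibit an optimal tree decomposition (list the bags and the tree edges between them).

Every bag has size at most 4, so the width is 4 − 1 = 3 and tw(G) ≤ 3. For the lower bound, the 4 vertices {1, 2, 3, 5} are pairwise adjacent, and any tree decomposition puts a clique entirely inside one bag — forcing width ≥ 3. The upper and lower bounds meet at 3, so that is the treewidth.

Treewidth 3.
One optimal decomposition is:
Bags: B1 = {1, 2, 3, 5}  B2 = {1, 3, 4, 5}
Tree: B1–B2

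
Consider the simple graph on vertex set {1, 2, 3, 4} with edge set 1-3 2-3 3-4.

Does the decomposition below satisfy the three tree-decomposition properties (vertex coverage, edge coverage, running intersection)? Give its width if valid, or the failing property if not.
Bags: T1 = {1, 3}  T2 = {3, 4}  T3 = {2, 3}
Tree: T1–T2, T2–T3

Yes; width 1.

Every vertex of G appears in some bag (union = {1, 2, 3, 4}); every edge is covered by a bag; and for each vertex v the set of bags containing v is connected in the bag tree. The decomposition is therefore valid. The largest bag has 2 vertices, so the width is 1.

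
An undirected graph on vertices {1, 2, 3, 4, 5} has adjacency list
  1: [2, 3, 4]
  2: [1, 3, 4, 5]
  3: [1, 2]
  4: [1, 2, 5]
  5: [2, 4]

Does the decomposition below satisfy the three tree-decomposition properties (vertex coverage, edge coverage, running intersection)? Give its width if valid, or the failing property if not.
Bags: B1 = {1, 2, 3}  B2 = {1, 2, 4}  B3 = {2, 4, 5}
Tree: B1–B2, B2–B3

Yes; width 2.

Checking the three conditions: (i) the bags cover all of {1, 2, 3, 4, 5}; (ii) for each edge, some bag contains both endpoints; (iii) the bags containing any fixed vertex form a subtree. All hold, so the decomposition is valid with width 3 − 1 = 2.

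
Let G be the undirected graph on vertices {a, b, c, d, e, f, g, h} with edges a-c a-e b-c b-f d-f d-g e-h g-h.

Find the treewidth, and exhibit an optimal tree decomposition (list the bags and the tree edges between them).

Every bag has size at most 3, so the width is 3 − 1 = 2 and tw(G) ≤ 2. The edges h–g–d–f–b–c–a–e–h form a cycle, so G is not a tree and its treewidth is at least 2. Hence tw(G) = 2 exactly.

Treewidth 2.
One such decomposition:
Bags: B1 = {d, g, h}  B2 = {d, f, h}  B3 = {b, f, h}  B4 = {b, c, h}  B5 = {a, c, h}  B6 = {a, e, h}
Tree: B1–B2, B2–B3, B3–B4, B4–B5, B5–B6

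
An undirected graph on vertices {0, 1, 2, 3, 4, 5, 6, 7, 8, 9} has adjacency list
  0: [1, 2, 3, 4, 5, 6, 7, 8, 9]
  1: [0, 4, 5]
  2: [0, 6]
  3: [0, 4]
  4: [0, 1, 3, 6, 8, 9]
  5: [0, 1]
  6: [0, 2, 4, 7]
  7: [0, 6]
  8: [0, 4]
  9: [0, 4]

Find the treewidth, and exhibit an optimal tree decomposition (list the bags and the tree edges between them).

Each bag holds 3 vertices, so the decomposition has width 2, which upper-bounds the treewidth. Conversely, {0, 2, 6} is a clique of size 3, and the vertices of any clique must share a bag in every tree decomposition; so some bag has ≥ 3 vertices and tw(G) ≥ 2. The upper and lower bounds meet at 2, so that is the treewidth.

Treewidth 2.
One such decomposition:
Bags: B1 = {0, 4, 6}  B2 = {0, 1, 4}  B3 = {0, 2, 6}  B4 = {0, 1, 5}  B5 = {0, 4, 8}  B6 = {0, 6, 7}  B7 = {0, 4, 9}  B8 = {0, 3, 4}
Tree: B1–B2, B1–B3, B2–B4, B2–B5, B1–B6, B1–B7, B5–B8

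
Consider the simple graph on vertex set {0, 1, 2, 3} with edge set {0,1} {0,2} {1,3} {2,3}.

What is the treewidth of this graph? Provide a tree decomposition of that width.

The largest bag has 3 vertices, giving width 2; this decomposition certifies tw(G) ≤ 2. The edges 3–2–0–1–3 form a cycle, so G is not a tree and its treewidth is at least 2. The upper and lower bounds meet at 2, so that is the treewidth.

Treewidth 2.
One such decomposition:
Bags: B1 = {0, 2, 3}  B2 = {0, 1, 3}
Tree: B1–B2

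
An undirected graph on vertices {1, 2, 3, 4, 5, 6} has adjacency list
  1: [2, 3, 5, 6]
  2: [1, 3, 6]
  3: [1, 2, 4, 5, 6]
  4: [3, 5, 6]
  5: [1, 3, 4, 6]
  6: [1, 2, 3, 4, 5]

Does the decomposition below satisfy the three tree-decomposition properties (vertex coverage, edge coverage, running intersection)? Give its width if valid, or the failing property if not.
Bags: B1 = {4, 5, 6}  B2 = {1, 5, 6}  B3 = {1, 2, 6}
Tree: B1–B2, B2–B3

A tree decomposition must satisfy three properties: every vertex lies in some bag; for every edge, both endpoints lie together in some bag; and for every vertex, the bags containing it form a connected subtree. Here vertex 3 appears in no bag, so the decomposition is invalid.

No — vertex 3 appears in no bag.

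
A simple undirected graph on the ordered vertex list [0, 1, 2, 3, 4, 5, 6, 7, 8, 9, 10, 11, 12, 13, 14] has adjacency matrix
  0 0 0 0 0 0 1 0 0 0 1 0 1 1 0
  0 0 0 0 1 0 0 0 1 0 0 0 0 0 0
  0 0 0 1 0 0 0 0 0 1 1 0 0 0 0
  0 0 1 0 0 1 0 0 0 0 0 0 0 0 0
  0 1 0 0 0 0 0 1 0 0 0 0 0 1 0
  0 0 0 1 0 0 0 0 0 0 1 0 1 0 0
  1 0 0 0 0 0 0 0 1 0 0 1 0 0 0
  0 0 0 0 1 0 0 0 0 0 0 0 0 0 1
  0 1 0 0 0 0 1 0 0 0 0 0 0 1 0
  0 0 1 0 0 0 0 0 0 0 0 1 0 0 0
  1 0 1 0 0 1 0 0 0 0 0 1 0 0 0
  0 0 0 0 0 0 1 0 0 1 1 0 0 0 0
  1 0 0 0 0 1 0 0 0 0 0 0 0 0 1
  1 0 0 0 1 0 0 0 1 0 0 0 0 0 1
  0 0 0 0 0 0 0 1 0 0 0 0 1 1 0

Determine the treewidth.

A width-3 tree decomposition is:
Bags: B1 = {1, 4, 7, 8}  B2 = {4, 7, 8, 13}  B3 = {7, 8, 13, 14}  B4 = {6, 8, 13, 14}  B5 = {0, 6, 13, 14}  B6 = {0, 6, 12, 14}  B7 = {0, 6, 11, 12}  B8 = {0, 10, 11, 12}  B9 = {5, 10, 11, 12}  B10 = {5, 9, 10, 11}  B11 = {2, 5, 9, 10}  B12 = {2, 3, 5, 9}
Tree: B1–B2, B2–B3, B3–B4, B4–B5, B5–B6, B6–B7, B7–B8, B8–B9, B9–B10, B10–B11, B11–B12
Each bag holds 4 vertices, so the decomposition has width 3, which upper-bounds the treewidth. For the lower bound: the 4 vertex sets {1,4,7}, {8}, {13}, {0,6,12,14} are disjoint, each induces a connected subgraph, and every pair is joined by at least one edge of G. Contracting each set to a single vertex therefore yields K_{4} as a minor, and since treewidth is minor-monotone, tw(G) ≥ tw(K_{4}) = 3. The upper and lower bounds meet at 3, so that is the treewidth.

3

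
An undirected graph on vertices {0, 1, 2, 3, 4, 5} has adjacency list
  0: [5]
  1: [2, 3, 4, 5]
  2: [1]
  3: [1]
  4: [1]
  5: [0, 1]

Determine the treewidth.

A width-1 tree decomposition is:
Bags: B1 = {1, 5}  B2 = {1, 3}  B3 = {0, 5}  B4 = {1, 2}  B5 = {1, 4}
Tree: B1–B2, B1–B3, B2–B4, B4–B5
Every bag has size at most 2, so the width is 2 − 1 = 1 and tw(G) ≤ 1. Any graph with an edge has treewidth ≥ 1, and G has the edge 1–5. Hence tw(G) = 1 exactly.

1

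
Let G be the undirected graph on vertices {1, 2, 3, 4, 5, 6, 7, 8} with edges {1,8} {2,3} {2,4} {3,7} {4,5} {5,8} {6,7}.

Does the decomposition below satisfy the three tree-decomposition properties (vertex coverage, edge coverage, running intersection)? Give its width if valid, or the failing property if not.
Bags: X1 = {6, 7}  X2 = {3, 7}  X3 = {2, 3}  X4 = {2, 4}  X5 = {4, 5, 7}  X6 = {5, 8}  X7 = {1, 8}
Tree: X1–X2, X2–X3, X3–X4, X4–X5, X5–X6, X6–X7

No — bags containing vertex 7 are not connected in the tree.

A tree decomposition must satisfy three properties: every vertex lies in some bag; for every edge, both endpoints lie together in some bag; and for every vertex, the bags containing it form a connected subtree. Here bags containing vertex 7 are not connected in the tree, so the decomposition is invalid.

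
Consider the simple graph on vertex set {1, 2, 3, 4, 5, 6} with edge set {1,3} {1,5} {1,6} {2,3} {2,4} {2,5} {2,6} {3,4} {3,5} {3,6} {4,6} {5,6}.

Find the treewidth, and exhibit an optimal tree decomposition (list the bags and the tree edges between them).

Treewidth 3.
One optimal decomposition is:
Bags: B1 = {2, 3, 5, 6}  B2 = {1, 3, 5, 6}  B3 = {2, 3, 4, 6}
Tree: B1–B2, B1–B3

The largest bag has 4 vertices, giving width 3; this decomposition certifies tw(G) ≤ 3. Conversely, {1, 3, 5, 6} is a clique of size 4, and the vertices of any clique must share a bag in every tree decomposition; so some bag has ≥ 4 vertices and tw(G) ≥ 3. Combining the bounds, tw(G) = 3.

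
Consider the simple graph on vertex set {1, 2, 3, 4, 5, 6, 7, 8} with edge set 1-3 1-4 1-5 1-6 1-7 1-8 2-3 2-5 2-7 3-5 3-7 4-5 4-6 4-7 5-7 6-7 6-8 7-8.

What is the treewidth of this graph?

3

A width-3 tree decomposition is:
Bags: B1 = {1, 3, 5, 7}  B2 = {1, 4, 5, 7}  B3 = {1, 4, 6, 7}  B4 = {2, 3, 5, 7}  B5 = {1, 6, 7, 8}
Tree: B1–B2, B2–B3, B1–B4, B3–B5
Each bag holds 4 vertices, so the decomposition has width 3, which upper-bounds the treewidth. On the other hand G contains the 4-clique {1, 6, 7, 8}. A clique must lie in a single bag of any decomposition, so no decomposition can have width below 3. Hence tw(G) = 3 exactly.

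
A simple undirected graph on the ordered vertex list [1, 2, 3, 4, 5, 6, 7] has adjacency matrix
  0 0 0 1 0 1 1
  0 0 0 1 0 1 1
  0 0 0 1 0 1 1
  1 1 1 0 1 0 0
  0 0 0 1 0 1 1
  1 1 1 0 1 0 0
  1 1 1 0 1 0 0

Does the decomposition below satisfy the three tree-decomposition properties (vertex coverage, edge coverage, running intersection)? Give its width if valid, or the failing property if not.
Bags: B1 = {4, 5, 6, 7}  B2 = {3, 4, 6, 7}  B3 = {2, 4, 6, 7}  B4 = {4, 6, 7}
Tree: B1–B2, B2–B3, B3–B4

No — vertex 1 appears in no bag.

A tree decomposition must satisfy three properties: every vertex lies in some bag; for every edge, both endpoints lie together in some bag; and for every vertex, the bags containing it form a connected subtree. Here vertex 1 appears in no bag, so the decomposition is invalid.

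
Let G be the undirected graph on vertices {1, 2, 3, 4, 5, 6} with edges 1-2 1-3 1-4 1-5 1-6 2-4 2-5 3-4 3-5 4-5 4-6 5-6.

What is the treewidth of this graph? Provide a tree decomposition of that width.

Treewidth 3.
One such decomposition:
Bags: B1 = {1, 3, 4, 5}  B2 = {1, 4, 5, 6}  B3 = {1, 2, 4, 5}
Tree: B1–B2, B2–B3

The largest bag has 4 vertices, giving width 3; this decomposition certifies tw(G) ≤ 3. Conversely, {1, 2, 4, 5} is a clique of size 4, and the vertices of any clique must share a bag in every tree decomposition; so some bag has ≥ 4 vertices and tw(G) ≥ 3. Therefore the treewidth is 3.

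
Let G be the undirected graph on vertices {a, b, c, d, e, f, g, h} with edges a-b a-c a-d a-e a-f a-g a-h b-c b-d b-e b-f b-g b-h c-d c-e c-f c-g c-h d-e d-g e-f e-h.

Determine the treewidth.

A width-4 tree decomposition is:
Bags: B1 = {a, b, c, e, h}  B2 = {a, b, c, d, e}  B3 = {a, b, c, e, f}  B4 = {a, b, c, d, g}
Tree: B1–B2, B1–B3, B2–B4
Every bag has size at most 5, so the width is 5 − 1 = 4 and tw(G) ≤ 4. Conversely, {a, b, c, d, g} is a clique of size 5, and the vertices of any clique must share a bag in every tree decomposition; so some bag has ≥ 5 vertices and tw(G) ≥ 4. Hence tw(G) = 4 exactly.

4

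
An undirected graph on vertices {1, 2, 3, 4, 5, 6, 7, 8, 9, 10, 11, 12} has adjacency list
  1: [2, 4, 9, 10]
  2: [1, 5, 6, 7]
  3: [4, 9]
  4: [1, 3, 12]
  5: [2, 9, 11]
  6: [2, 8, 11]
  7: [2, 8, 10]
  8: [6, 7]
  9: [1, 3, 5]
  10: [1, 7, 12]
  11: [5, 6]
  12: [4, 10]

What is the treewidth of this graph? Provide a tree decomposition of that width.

Treewidth 3.
Bags: B1 = {5, 6, 8, 11}  B2 = {2, 5, 6, 8}  B3 = {2, 5, 7, 8}  B4 = {2, 5, 7, 9}  B5 = {1, 2, 7, 9}  B6 = {1, 7, 9, 10}  B7 = {1, 3, 9, 10}  B8 = {1, 3, 4, 10}  B9 = {3, 4, 10, 12}
Tree: B1–B2, B2–B3, B3–B4, B4–B5, B5–B6, B6–B7, B7–B8, B8–B9

Each bag holds 4 vertices, so the decomposition has width 3, which upper-bounds the treewidth. For the lower bound: the 4 vertex sets {6,8,11}, {5}, {2}, {1,7,9,10} are disjoint, each induces a connected subgraph, and every pair is joined by at least one edge of G. Contracting each set to a single vertex therefore yields K_{4} as a minor, and since treewidth is minor-monotone, tw(G) ≥ tw(K_{4}) = 3. The upper and lower bounds meet at 3, so that is the treewidth.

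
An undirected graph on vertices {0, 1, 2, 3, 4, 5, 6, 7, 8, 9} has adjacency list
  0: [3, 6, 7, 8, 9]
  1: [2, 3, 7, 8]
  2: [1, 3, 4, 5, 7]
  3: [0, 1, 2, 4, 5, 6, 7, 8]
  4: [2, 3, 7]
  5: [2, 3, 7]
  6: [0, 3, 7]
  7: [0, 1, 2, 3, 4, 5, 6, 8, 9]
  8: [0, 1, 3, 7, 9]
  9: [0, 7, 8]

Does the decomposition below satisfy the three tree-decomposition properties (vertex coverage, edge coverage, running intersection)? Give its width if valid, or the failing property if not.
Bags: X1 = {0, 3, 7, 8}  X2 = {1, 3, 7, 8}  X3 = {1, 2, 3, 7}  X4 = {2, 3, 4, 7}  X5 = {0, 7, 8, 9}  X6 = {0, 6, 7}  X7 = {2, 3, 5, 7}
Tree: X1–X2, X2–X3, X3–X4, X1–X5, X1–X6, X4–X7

No — edge (3,6) lies in no bag.

A tree decomposition must satisfy three properties: every vertex lies in some bag; for every edge, both endpoints lie together in some bag; and for every vertex, the bags containing it form a connected subtree. Here edge (3,6) lies in no bag, so the decomposition is invalid.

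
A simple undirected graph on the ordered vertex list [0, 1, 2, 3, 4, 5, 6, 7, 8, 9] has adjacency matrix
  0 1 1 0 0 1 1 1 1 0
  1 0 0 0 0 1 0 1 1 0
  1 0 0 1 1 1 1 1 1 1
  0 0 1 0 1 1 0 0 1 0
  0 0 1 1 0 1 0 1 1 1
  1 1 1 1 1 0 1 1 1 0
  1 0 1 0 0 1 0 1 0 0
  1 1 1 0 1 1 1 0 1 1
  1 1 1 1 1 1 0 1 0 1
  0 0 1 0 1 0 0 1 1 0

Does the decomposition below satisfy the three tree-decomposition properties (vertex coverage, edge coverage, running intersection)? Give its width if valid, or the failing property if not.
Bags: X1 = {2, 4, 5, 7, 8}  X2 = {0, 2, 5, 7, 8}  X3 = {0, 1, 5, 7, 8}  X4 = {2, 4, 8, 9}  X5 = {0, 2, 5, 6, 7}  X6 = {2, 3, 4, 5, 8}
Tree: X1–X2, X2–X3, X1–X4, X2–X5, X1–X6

No — edge (7,9) lies in no bag.

A tree decomposition must satisfy three properties: every vertex lies in some bag; for every edge, both endpoints lie together in some bag; and for every vertex, the bags containing it form a connected subtree. Here edge (7,9) lies in no bag, so the decomposition is invalid.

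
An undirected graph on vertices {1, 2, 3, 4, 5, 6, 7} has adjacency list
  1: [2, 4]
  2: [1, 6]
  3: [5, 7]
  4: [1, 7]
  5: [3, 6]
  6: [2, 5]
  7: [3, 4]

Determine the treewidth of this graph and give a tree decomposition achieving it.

Treewidth 2.
Bags: B1 = {2, 5, 6}  B2 = {2, 3, 5}  B3 = {2, 3, 7}  B4 = {2, 4, 7}  B5 = {1, 2, 4}
Tree: B1–B2, B2–B3, B3–B4, B4–B5

Each bag holds 3 vertices, so the decomposition has width 2, which upper-bounds the treewidth. For the lower bound, G contains the cycle 2–6–5–3–7–4–1–2, so G is not a forest; only forests have treewidth ≤ 1, hence tw(G) ≥ 2. The upper and lower bounds meet at 2, so that is the treewidth.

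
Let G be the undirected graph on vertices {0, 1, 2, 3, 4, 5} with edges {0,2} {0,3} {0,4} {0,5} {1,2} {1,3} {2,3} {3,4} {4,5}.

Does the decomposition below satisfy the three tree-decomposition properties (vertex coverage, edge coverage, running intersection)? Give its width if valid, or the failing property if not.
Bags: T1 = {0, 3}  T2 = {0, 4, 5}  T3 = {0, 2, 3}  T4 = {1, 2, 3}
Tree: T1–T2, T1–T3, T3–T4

A tree decomposition must satisfy three properties: every vertex lies in some bag; for every edge, both endpoints lie together in some bag; and for every vertex, the bags containing it form a connected subtree. Here edge (4,3) lies in no bag, so the decomposition is invalid.

No — edge (4,3) lies in no bag.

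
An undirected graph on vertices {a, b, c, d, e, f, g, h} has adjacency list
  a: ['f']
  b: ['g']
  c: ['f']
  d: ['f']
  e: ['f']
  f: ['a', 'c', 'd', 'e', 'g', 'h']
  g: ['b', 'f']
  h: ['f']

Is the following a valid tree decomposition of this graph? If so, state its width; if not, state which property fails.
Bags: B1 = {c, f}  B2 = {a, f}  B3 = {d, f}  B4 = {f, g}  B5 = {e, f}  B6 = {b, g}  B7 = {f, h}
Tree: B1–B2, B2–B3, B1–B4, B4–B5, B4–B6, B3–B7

Vertex coverage: the bags together contain {a, b, c, d, e, f, g, h}, the full vertex set. Edge coverage: each edge of G has both endpoints in at least one bag. Running intersection: for every vertex, the bags containing it form a connected subtree. All three properties hold, so this is a valid tree decomposition of width max|bag| − 1 = 1, and hence tw(G) ≤ 1.

Yes; width 1.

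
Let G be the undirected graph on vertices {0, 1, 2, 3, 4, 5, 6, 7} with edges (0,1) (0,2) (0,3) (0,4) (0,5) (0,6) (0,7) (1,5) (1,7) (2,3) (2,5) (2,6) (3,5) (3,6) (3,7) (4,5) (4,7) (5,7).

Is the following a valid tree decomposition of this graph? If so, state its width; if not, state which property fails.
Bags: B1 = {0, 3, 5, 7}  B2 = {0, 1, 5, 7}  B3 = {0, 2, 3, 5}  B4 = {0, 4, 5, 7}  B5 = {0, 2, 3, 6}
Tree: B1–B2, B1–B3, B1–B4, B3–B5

Vertex coverage: the bags together contain {0, 1, 2, 3, 4, 5, 6, 7}, the full vertex set. Edge coverage: each edge of G has both endpoints in at least one bag. Running intersection: for every vertex, the bags containing it form a connected subtree. All three properties hold, so this is a valid tree decomposition of width max|bag| − 1 = 3, and hence tw(G) ≤ 3.

Yes; width 3.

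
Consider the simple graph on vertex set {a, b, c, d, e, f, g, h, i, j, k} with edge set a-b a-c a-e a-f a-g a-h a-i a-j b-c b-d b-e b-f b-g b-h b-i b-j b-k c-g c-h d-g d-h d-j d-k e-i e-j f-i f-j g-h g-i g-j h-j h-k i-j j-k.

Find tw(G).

A width-4 tree decomposition is:
Bags: B1 = {b, d, g, h, j}  B2 = {b, d, h, j, k}  B3 = {a, b, g, h, j}  B4 = {a, b, c, g, h}  B5 = {a, b, g, i, j}  B6 = {a, b, e, i, j}  B7 = {a, b, f, i, j}
Tree: B1–B2, B1–B3, B3–B4, B3–B5, B5–B6, B6–B7
Each bag holds 5 vertices, so the decomposition has width 4, which upper-bounds the treewidth. Conversely, {b, d, g, h, j} is a clique of size 5, and the vertices of any clique must share a bag in every tree decomposition; so some bag has ≥ 5 vertices and tw(G) ≥ 4. The upper and lower bounds meet at 4, so that is the treewidth.

4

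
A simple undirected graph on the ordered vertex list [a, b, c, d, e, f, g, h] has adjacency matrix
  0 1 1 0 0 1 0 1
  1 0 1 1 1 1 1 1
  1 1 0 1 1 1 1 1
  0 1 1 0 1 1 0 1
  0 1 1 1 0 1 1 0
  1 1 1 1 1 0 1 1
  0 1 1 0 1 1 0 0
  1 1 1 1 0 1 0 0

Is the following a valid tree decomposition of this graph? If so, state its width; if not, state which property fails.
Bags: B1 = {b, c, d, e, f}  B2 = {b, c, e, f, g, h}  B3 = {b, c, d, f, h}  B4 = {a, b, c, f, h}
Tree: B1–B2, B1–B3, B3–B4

No — bags containing vertex h are not connected in the tree.

A tree decomposition must satisfy three properties: every vertex lies in some bag; for every edge, both endpoints lie together in some bag; and for every vertex, the bags containing it form a connected subtree. Here bags containing vertex h are not connected in the tree, so the decomposition is invalid.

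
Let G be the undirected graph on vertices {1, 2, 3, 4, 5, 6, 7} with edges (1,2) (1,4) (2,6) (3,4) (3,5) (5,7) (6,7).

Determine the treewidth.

A width-2 tree decomposition is:
Bags: B1 = {5, 6, 7}  B2 = {3, 5, 6}  B3 = {3, 4, 6}  B4 = {1, 4, 6}  B5 = {1, 2, 6}
Tree: B1–B2, B2–B3, B3–B4, B4–B5
Every bag has size at most 3, so the width is 3 − 1 = 2 and tw(G) ≤ 2. Since 6–7–5–3–4–1–2–6 is a cycle in G, G is not acyclic. Forests are exactly the graphs of treewidth ≤ 1, so tw(G) ≥ 2. The upper and lower bounds meet at 2, so that is the treewidth.

2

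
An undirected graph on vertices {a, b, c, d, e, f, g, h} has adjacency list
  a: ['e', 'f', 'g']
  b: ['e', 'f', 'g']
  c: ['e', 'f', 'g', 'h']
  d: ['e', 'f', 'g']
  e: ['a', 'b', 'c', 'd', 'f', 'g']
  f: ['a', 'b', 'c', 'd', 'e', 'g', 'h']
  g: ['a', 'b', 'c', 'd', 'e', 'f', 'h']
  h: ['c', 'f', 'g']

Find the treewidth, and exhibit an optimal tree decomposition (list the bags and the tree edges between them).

Treewidth 3.
One such decomposition:
Bags: B1 = {b, e, f, g}  B2 = {a, e, f, g}  B3 = {d, e, f, g}  B4 = {c, e, f, g}  B5 = {c, f, g, h}
Tree: B1–B2, B2–B3, B3–B4, B4–B5

Every bag has size at most 4, so the width is 4 − 1 = 3 and tw(G) ≤ 3. On the other hand G contains the 4-clique {d, e, f, g}. A clique must lie in a single bag of any decomposition, so no decomposition can have width below 3. The upper and lower bounds meet at 3, so that is the treewidth.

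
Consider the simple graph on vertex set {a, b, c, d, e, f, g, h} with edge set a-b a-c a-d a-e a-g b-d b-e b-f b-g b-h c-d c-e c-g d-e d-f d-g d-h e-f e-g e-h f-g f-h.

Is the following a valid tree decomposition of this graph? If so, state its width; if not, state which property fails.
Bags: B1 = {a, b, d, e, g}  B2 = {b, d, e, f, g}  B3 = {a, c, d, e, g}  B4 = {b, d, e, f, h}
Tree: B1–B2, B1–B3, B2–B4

Vertex coverage: the bags together contain {a, b, c, d, e, f, g, h}, the full vertex set. Edge coverage: each edge of G has both endpoints in at least one bag. Running intersection: for every vertex, the bags containing it form a connected subtree. All three properties hold, so this is a valid tree decomposition of width max|bag| − 1 = 4, and hence tw(G) ≤ 4.

Yes; width 4.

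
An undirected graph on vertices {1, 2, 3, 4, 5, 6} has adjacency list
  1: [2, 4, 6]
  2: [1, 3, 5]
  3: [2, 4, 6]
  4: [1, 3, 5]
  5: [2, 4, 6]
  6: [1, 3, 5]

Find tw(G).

A width-3 tree decomposition is:
Bags: B1 = {2, 4, 5, 6}  B2 = {2, 3, 4, 6}  B3 = {1, 2, 4, 6}
Tree: B1–B2, B2–B3
The largest bag has 4 vertices, giving width 3; this decomposition certifies tw(G) ≤ 3. For the lower bound: the 4 vertex sets {4,5}, {2,3}, {6}, {1} are disjoint, each induces a connected subgraph, and every pair is joined by at least one edge of G. Contracting each set to a single vertex therefore yields K_{4} as a minor, and since treewidth is minor-monotone, tw(G) ≥ tw(K_{4}) = 3. Therefore the treewidth is 3.

3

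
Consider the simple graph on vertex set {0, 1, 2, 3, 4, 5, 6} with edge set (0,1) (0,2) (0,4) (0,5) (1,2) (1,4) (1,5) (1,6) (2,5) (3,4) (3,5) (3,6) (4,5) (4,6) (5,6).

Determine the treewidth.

3

A width-3 tree decomposition is:
Bags: B1 = {0, 1, 2, 5}  B2 = {0, 1, 4, 5}  B3 = {1, 4, 5, 6}  B4 = {3, 4, 5, 6}
Tree: B1–B2, B2–B3, B3–B4
Each bag holds 4 vertices, so the decomposition has width 3, which upper-bounds the treewidth. On the other hand G contains the 4-clique {0, 1, 2, 5}. A clique must lie in a single bag of any decomposition, so no decomposition can have width below 3. Therefore the treewidth is 3.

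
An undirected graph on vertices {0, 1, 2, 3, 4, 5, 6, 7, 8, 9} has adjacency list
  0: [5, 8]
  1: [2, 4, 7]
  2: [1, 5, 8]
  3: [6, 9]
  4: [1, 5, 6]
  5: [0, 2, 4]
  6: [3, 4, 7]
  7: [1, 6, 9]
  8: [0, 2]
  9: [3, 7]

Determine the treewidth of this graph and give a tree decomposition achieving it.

The largest bag has 3 vertices, giving width 2; this decomposition certifies tw(G) ≤ 2. Since 0–8–2–5–0 is a cycle in G, G is not acyclic. Forests are exactly the graphs of treewidth ≤ 1, so tw(G) ≥ 2. The upper and lower bounds meet at 2, so that is the treewidth.

Treewidth 2.
Bags: B1 = {0, 5, 8}  B2 = {2, 5, 8}  B3 = {2, 4, 5}  B4 = {1, 2, 4}  B5 = {1, 4, 6}  B6 = {1, 6, 7}  B7 = {3, 6, 7}  B8 = {3, 7, 9}
Tree: B1–B2, B2–B3, B3–B4, B4–B5, B5–B6, B6–B7, B7–B8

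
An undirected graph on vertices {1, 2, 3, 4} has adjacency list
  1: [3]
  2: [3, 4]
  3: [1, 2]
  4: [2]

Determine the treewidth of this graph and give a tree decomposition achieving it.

Treewidth 1.
One such decomposition:
Bags: B1 = {2, 4}  B2 = {2, 3}  B3 = {1, 3}
Tree: B1–B2, B2–B3

Each bag holds 2 vertices, so the decomposition has width 1, which upper-bounds the treewidth. Since G has at least one edge (e.g. 4–2), it is not an edgeless graph, so tw(G) ≥ 1. Hence tw(G) = 1 exactly.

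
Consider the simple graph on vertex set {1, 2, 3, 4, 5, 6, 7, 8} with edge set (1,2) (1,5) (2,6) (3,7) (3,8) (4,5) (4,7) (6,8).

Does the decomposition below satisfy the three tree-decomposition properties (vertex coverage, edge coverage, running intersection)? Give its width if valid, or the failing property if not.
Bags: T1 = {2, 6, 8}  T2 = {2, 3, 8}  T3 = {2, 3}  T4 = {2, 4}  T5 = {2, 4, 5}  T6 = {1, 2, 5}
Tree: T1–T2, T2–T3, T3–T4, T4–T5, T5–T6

No — vertex 7 appears in no bag.

A tree decomposition must satisfy three properties: every vertex lies in some bag; for every edge, both endpoints lie together in some bag; and for every vertex, the bags containing it form a connected subtree. Here vertex 7 appears in no bag, so the decomposition is invalid.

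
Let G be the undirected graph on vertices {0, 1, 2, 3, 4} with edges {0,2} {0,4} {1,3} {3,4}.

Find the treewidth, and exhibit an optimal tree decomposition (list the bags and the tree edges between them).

Treewidth 1.
One optimal decomposition is:
Bags: B1 = {1, 3}  B2 = {3, 4}  B3 = {0, 4}  B4 = {0, 2}
Tree: B1–B2, B2–B3, B3–B4

Each bag holds 2 vertices, so the decomposition has width 1, which upper-bounds the treewidth. Since G has at least one edge (e.g. 1–3), it is not an edgeless graph, so tw(G) ≥ 1. Combining the bounds, tw(G) = 1.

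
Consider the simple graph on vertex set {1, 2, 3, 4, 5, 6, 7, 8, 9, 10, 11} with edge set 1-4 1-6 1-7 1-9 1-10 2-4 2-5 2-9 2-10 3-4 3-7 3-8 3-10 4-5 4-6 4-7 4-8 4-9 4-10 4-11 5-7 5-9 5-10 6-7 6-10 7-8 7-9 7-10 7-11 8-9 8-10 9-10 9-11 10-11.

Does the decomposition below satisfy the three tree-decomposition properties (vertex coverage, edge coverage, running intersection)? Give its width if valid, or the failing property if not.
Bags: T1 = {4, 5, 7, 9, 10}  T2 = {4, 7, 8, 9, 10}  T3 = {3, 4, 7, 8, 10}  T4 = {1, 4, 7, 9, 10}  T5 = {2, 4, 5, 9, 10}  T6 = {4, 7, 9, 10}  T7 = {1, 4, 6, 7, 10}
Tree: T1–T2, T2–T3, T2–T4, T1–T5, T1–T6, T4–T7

A tree decomposition must satisfy three properties: every vertex lies in some bag; for every edge, both endpoints lie together in some bag; and for every vertex, the bags containing it form a connected subtree. Here vertex 11 appears in no bag, so the decomposition is invalid.

No — vertex 11 appears in no bag.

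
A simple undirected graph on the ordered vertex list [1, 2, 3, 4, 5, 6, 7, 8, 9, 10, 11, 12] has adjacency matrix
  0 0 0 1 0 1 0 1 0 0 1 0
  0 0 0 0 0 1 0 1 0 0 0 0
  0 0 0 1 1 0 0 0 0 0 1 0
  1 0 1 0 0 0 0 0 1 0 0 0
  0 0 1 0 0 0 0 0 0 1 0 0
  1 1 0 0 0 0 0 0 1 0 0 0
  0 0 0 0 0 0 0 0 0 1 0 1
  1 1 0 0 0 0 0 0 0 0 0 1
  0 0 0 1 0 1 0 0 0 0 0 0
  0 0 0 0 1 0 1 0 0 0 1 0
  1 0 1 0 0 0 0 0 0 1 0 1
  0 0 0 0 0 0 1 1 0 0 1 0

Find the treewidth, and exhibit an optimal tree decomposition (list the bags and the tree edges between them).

The largest bag has 4 vertices, giving width 3; this decomposition certifies tw(G) ≤ 3. For the lower bound: the 4 vertex sets {2,6,9}, {4}, {1}, {3,8,11,12} are disjoint, each induces a connected subgraph, and every pair is joined by at least one edge of G. Contracting each set to a single vertex therefore yields K_{4} as a minor, and since treewidth is minor-monotone, tw(G) ≥ tw(K_{4}) = 3. The upper and lower bounds meet at 3, so that is the treewidth.

Treewidth 3.
One such decomposition:
Bags: B1 = {2, 4, 6, 9}  B2 = {1, 2, 4, 6}  B3 = {1, 2, 4, 8}  B4 = {1, 3, 4, 8}  B5 = {1, 3, 8, 11}  B6 = {3, 8, 11, 12}  B7 = {3, 5, 11, 12}  B8 = {5, 10, 11, 12}  B9 = {5, 7, 10, 12}
Tree: B1–B2, B2–B3, B3–B4, B4–B5, B5–B6, B6–B7, B7–B8, B8–B9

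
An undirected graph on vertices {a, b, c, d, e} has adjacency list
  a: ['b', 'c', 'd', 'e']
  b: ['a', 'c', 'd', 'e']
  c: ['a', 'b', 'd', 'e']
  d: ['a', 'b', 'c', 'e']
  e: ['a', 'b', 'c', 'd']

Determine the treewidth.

A width-4 tree decomposition is:
Bags: B1 = {a, b, c, d, e}
Tree: (single bag)
A single bag containing all 5 vertices is trivially a valid decomposition of width 4. On the other hand G contains the 5-clique {a, b, c, d, e}. A clique must lie in a single bag of any decomposition, so no decomposition can have width below 4. The upper and lower bounds meet at 4, so that is the treewidth.

4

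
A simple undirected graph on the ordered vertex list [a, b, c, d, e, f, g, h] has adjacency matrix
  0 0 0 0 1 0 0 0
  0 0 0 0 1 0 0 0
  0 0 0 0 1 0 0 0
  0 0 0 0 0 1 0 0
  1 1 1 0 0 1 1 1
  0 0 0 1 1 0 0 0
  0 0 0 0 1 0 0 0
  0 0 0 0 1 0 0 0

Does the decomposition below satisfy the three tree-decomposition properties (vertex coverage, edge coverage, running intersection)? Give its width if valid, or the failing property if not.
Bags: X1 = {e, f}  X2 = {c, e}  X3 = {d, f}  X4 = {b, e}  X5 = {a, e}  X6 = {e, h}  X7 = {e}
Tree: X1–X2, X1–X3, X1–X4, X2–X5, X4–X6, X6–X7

No — vertex g appears in no bag.

A tree decomposition must satisfy three properties: every vertex lies in some bag; for every edge, both endpoints lie together in some bag; and for every vertex, the bags containing it form a connected subtree. Here vertex g appears in no bag, so the decomposition is invalid.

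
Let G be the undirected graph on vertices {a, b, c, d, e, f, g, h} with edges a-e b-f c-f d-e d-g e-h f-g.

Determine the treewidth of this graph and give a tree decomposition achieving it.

Treewidth 1.
Bags: B1 = {f, g}  B2 = {d, g}  B3 = {b, f}  B4 = {d, e}  B5 = {a, e}  B6 = {e, h}  B7 = {c, f}
Tree: B1–B2, B1–B3, B2–B4, B4–B5, B5–B6, B3–B7

Each bag holds 2 vertices, so the decomposition has width 1, which upper-bounds the treewidth. Any graph with an edge has treewidth ≥ 1, and G has the edge f–g. The upper and lower bounds meet at 1, so that is the treewidth.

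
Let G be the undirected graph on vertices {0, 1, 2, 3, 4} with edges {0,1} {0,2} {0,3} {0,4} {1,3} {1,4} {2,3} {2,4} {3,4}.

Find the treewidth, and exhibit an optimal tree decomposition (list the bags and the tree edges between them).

Treewidth 3.
One optimal decomposition is:
Bags: B1 = {0, 1, 3, 4}  B2 = {0, 2, 3, 4}
Tree: B1–B2

Each bag holds 4 vertices, so the decomposition has width 3, which upper-bounds the treewidth. For the lower bound, the 4 vertices {0, 1, 3, 4} are pairwise adjacent, and any tree decomposition puts a clique entirely inside one bag — forcing width ≥ 3. Combining the bounds, tw(G) = 3.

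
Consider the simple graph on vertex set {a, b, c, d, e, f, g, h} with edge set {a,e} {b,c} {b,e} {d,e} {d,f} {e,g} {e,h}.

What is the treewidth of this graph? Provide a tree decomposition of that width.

Treewidth 1.
One optimal decomposition is:
Bags: B1 = {b, e}  B2 = {b, c}  B3 = {e, g}  B4 = {a, e}  B5 = {d, e}  B6 = {d, f}  B7 = {e, h}
Tree: B1–B2, B1–B3, B1–B4, B4–B5, B5–B6, B5–B7

The largest bag has 2 vertices, giving width 1; this decomposition certifies tw(G) ≤ 1. Any graph with an edge has treewidth ≥ 1, and G has the edge e–b. Combining the bounds, tw(G) = 1.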